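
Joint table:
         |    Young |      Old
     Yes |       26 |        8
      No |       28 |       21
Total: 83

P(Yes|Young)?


P(Yes|Young) = 26/(26+28) = 26/54 = 13/27

P = 13/27 ≈ 48.15%


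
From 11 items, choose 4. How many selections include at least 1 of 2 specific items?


Complement: C(11,4) - C(9,4) = 330 - 126 = 204

204


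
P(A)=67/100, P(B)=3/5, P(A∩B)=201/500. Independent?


P(A)×P(B) = 201/500
P(A∩B) = 201/500
Equal ✓ → Independent

Yes, independent


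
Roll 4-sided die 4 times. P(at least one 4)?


P(no 4)^4 = (3/4)^4 = 81/256
P(≥1) = 1 - 81/256 = 175/256

P = 175/256 ≈ 68.36%


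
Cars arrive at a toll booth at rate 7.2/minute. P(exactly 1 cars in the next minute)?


Poisson(λ=7.2): P(X=1) = e^(-λ)×λ^k/k!
= e^(-7.2) × 7.2^1 / 1!
≈ 0.0007465858084 × 7.2 / 1 ≈ 0.005375

P(X=1) ≈ 0.005375 ≈ 0.54%


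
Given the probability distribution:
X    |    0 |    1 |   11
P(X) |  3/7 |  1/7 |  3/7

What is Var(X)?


E[X] = 34/7
E[X²] = 52
Var(X) = E[X²] - (E[X])² = 52 - 1156/49 = 1392/49

Var(X) = 1392/49 ≈ 28.4082


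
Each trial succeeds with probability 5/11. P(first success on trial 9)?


Geometric: P(X=9) = (1-p)^(k-1)×p = (6/11)^8×5/11 = 8398080/2357947691

P(X=9) = 8398080/2357947691 ≈ 0.36%


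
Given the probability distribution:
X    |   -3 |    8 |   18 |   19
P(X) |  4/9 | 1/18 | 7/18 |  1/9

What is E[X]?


E[X] = Σ x·P(X=x)
= (-3)×(4/9) + (8)×(1/18) + (18)×(7/18) + (19)×(1/9)
= 74/9

E[X] = 74/9


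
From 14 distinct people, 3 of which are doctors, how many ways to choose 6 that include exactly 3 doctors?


Choose 3 of the 3 doctors and 3 of the other 11 people:
C(3,3)×C(11,3) = 1×165 = 165

165


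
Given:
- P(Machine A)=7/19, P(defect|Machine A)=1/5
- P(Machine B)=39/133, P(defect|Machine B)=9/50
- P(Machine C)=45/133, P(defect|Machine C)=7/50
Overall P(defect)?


P(B) = Σ P(B|Aᵢ)×P(Aᵢ)
  1/5×7/19 = 7/95
  9/50×39/133 = 351/6650
  7/50×45/133 = 9/190
Sum = 578/3325

P(defect) = 578/3325 ≈ 17.38%


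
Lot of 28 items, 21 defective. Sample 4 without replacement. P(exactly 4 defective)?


Hypergeometric: C(21,4)×C(7,0)/C(28,4)
= 5985×1/20475 = 19/65

P(X=4) = 19/65 ≈ 29.23%


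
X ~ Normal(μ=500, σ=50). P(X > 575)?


z = (575-500)/50 = 1.5
P(X > 575) = 1 - P(Z ≤ 1.5) = 1 - 0.9332 = 0.0668

P(X > 575) ≈ 0.0668


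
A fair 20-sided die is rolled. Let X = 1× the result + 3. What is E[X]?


E[die] = (1+20)/2 = 21/2
E[X] = 1×21/2 + 3 = 27/2

E[X] = 27/2


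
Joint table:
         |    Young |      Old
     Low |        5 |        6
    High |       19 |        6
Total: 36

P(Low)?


P(Low) = (5+6)/36 = 11/36

P(Low) = 11/36 ≈ 30.56%


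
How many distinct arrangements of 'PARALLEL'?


Letters: 8, freq: {'P': 1, 'A': 2, 'R': 1, 'L': 3, 'E': 1}
8!/(1!×2!×1!×3!×1!) = 40320/12 = 3360

3360


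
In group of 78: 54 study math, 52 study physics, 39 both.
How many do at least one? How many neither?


|A∪B| = 54+52-39 = 67
Neither = 78-67 = 11

At least one: 67; Neither: 11


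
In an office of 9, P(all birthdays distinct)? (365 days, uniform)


P(all different) = Π(365-i)/365 for i=0..8
= (365/365)×(364/365)×...×(357/365)
= 0.905376

P ≈ 0.9054 ≈ 90.54%


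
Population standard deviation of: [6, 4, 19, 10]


Mean = 39/4
  (6-39/4)²=225/16
  (4-39/4)²=529/16
  (19-39/4)²=1369/16
  (10-39/4)²=1/16
Σ(x-μ)² = 531/4
σ² = (531/4)/4 = 531/16

σ = √(531/16) ≈ 5.7609


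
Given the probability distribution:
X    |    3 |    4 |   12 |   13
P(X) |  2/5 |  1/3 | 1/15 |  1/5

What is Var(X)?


E[X] = 89/15
E[X²] = 157/3
Var(X) = E[X²] - (E[X])² = 157/3 - 7921/225 = 3854/225

Var(X) = 3854/225 ≈ 17.1289


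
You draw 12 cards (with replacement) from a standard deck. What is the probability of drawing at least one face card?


P(not a face card) = 40/52 = 10/13
P(none in 12 draws) = (10/13)^12 = 1000000000000/23298085122481
P(≥1 face card) = 1 - 1000000000000/23298085122481 = 22298085122481/23298085122481

P = 22298085122481/23298085122481 ≈ 95.71%


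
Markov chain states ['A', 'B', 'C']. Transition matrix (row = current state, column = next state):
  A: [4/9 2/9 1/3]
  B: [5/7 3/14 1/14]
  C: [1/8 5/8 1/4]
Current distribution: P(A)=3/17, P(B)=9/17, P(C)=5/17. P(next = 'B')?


P(next=B) = Σᵢ P(now=i)×P(i→B)
= 3/17×2/9 + 9/17×3/14 + 5/17×5/8
= 2/51 + 27/238 + 25/136 = 961/2856

P = 961/2856 ≈ 0.3365


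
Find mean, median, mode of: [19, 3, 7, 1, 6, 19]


Sorted: [1, 3, 6, 7, 19, 19]
Mean = 55/6
Median = 13/2
Freq: {19: 2, 3: 1, 7: 1, 1: 1, 6: 1}
Mode: [19]

Mean=55/6, Median=13/2, Mode=19


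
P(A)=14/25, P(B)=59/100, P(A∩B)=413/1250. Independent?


P(A)×P(B) = 413/1250
P(A∩B) = 413/1250
Equal ✓ → Independent

Yes, independent


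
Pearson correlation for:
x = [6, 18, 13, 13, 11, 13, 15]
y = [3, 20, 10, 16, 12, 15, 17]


n=7, Σx=89, Σy=93, Σxy=1298, Σx²=1213, Σy²=1423
r = (7×1298 - 89×93)/√((7×1213 - 89²)(7×1423 - 93²))
= 809/√(570×1312) = 809/√747840 ≈ 809/864.7774 ≈ 0.9355

r ≈ 0.9355


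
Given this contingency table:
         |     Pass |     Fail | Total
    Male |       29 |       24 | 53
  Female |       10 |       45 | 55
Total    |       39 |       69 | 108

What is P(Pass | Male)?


P(Pass | Male) = 29/(29+24) = 29/53

P(Pass|Male) = 29/53 ≈ 54.72%


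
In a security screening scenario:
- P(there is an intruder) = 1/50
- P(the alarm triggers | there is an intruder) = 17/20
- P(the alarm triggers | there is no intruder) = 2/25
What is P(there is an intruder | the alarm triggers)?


Using Bayes' theorem:
P(A|B) = P(B|A)·P(A) / P(B)

P(the alarm triggers) = 17/20 × 1/50 + 2/25 × 49/50
= 17/1000 + 49/625 = 477/5000

P(there is an intruder|the alarm triggers) = (17/1000) / (477/5000) = 85/477

P(there is an intruder|the alarm triggers) = 85/477 ≈ 17.82%


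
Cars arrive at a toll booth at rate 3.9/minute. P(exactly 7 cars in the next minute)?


Poisson(λ=3.9): P(X=7) = e^(-λ)×λ^k/k!
= e^(-3.9) × 3.9^7 / 7!
≈ 0.02024191145 × 13723.1006679 / 5040 ≈ 0.055115

P(X=7) ≈ 0.055115 ≈ 5.51%


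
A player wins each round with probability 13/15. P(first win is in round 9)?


Geometric: P(X=9) = (1-p)^(k-1)×p = (2/15)^8×13/15 = 3328/38443359375

P(X=9) = 3328/38443359375 ≈ 0.00%


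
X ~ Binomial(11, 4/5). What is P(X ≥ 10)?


P(X ≥ 10) = Σ P(X=i) for i=10..11
P(X=10) = 11534336/48828125
P(X=11) = 4194304/48828125
Sum = 3145728/9765625

P(X ≥ 10) = 3145728/9765625 ≈ 32.21%


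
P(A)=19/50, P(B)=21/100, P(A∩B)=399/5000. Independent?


P(A)×P(B) = 399/5000
P(A∩B) = 399/5000
Equal ✓ → Independent

Yes, independent


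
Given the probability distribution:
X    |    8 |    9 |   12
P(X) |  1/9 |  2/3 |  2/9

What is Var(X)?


E[X] = 86/9
E[X²] = 838/9
Var(X) = E[X²] - (E[X])² = 838/9 - 7396/81 = 146/81

Var(X) = 146/81 ≈ 1.8025


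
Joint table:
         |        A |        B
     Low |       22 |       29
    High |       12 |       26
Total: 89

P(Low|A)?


P(Low|A) = 22/(22+12) = 22/34 = 11/17

P = 11/17 ≈ 64.71%


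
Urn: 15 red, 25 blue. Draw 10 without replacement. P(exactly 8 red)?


Hypergeometric: C(15,8)×C(25,2)/C(40,10)
= 6435×300/847660528 = 3375/1481924

P(X=8) = 3375/1481924 ≈ 0.23%


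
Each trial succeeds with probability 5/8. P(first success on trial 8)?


Geometric: P(X=8) = (1-p)^(k-1)×p = (3/8)^7×5/8 = 10935/16777216

P(X=8) = 10935/16777216 ≈ 0.07%


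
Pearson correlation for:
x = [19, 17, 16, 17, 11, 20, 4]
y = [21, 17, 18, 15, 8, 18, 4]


n=7, Σx=104, Σy=101, Σxy=1695, Σx²=1732, Σy²=1683
r = (7×1695 - 104×101)/√((7×1732 - 104²)(7×1683 - 101²))
= 1361/√(1308×1580) = 1361/√2066640 ≈ 1361/1437.5813 ≈ 0.9467

r ≈ 0.9467


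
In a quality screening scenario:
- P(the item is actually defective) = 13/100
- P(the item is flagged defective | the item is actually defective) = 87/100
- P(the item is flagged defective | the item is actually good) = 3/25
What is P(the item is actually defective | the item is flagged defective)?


Using Bayes' theorem:
P(A|B) = P(B|A)·P(A) / P(B)

P(the item is flagged defective) = 87/100 × 13/100 + 3/25 × 87/100
= 1131/10000 + 261/2500 = 87/400

P(the item is actually defective|the item is flagged defective) = (1131/10000) / (87/400) = 13/25

P(the item is actually defective|the item is flagged defective) = 13/25 ≈ 52.00%


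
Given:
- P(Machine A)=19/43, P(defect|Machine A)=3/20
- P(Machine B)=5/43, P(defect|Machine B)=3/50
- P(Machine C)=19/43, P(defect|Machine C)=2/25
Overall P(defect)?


P(B) = Σ P(B|Aᵢ)×P(Aᵢ)
  3/20×19/43 = 57/860
  3/50×5/43 = 3/430
  2/25×19/43 = 38/1075
Sum = 467/4300

P(defect) = 467/4300 ≈ 10.86%


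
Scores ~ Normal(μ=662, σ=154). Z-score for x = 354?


z = (x - μ)/σ = (354 - 662)/154 = -2.0

z = -2.0


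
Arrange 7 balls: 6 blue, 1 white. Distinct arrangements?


7!/(6!×1!) = 7

7


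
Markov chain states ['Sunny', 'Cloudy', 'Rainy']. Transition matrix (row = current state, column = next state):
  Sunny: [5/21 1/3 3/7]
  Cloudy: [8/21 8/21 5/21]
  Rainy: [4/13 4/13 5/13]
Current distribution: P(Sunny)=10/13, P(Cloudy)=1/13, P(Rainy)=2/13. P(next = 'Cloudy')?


P(next=Cloudy) = Σᵢ P(now=i)×P(i→Cloudy)
= 10/13×1/3 + 1/13×8/21 + 2/13×4/13
= 10/39 + 8/273 + 8/169 = 394/1183

P = 394/1183 ≈ 0.3331


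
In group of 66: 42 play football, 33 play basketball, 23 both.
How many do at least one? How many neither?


|A∪B| = 42+33-23 = 52
Neither = 66-52 = 14

At least one: 52; Neither: 14


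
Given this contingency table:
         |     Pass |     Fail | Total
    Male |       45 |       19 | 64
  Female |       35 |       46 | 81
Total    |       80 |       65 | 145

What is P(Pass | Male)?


P(Pass | Male) = 45/(45+19) = 45/64

P(Pass|Male) = 45/64 ≈ 70.31%


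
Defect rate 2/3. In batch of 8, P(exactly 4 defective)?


Binomial: P(X=4) = C(8,4)×p^4×(1-p)^4
= 70 × 16/81 × 1/81 = 1120/6561

P(X=4) = 1120/6561 ≈ 17.07%


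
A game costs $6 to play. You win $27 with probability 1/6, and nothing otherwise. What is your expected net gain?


E[gain] = (27-6)×1/6 + (-6)×5/6
= 7/2 - 5 = -3/2

Expected net gain = $-3/2 ≈ $-1.50


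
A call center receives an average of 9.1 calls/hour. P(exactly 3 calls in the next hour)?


Poisson(λ=9.1): P(X=3) = e^(-λ)×λ^k/k!
= e^(-9.1) × 9.1^3 / 3!
≈ 0.0001116658085 × 753.571 / 6 ≈ 0.014025

P(X=3) ≈ 0.014025 ≈ 1.40%


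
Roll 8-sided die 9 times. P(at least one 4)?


P(no 4)^9 = (7/8)^9 = 40353607/134217728
P(≥1) = 1 - 40353607/134217728 = 93864121/134217728

P = 93864121/134217728 ≈ 69.93%


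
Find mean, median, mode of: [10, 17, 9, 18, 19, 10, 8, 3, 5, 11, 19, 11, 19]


Sorted: [3, 5, 8, 9, 10, 10, 11, 11, 17, 18, 19, 19, 19]
Mean = 159/13
Median = 11
Freq: {10: 2, 17: 1, 9: 1, 18: 1, 19: 3, 8: 1, 3: 1, 5: 1, 11: 2}
Mode: [19]

Mean=159/13, Median=11, Mode=19


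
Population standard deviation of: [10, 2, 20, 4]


Mean = 36/4 = 9
  (10-9)²=1
  (2-9)²=49
  (20-9)²=121
  (4-9)²=25
Σ(x-μ)² = 196
σ² = 196/4 = 49

σ = √(49) ≈ 7.0000


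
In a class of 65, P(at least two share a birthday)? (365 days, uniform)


P(all different) = Π(365-i)/365 for i=0..64
= 0.002317
P(match) = 1 - 0.002317 = 0.997683

P ≈ 0.9977 ≈ 99.77%


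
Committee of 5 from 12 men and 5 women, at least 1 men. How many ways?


Count by #men:
  1M,4W: C(12,1)×C(5,4)=60
  2M,3W: C(12,2)×C(5,3)=660
  3M,2W: C(12,3)×C(5,2)=2200
  4M,1W: C(12,4)×C(5,1)=2475
  5M,0W: C(12,5)×C(5,0)=792
Total = 6187

6187


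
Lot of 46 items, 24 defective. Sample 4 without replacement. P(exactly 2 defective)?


Hypergeometric: C(24,2)×C(22,2)/C(46,4)
= 276×231/163185 = 84/215

P(X=2) = 84/215 ≈ 39.07%


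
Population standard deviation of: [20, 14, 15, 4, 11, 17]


Mean = 81/6 = 27/2
  (20-27/2)²=169/4
  (14-27/2)²=1/4
  (15-27/2)²=9/4
  (4-27/2)²=361/4
  (11-27/2)²=25/4
  (17-27/2)²=49/4
Σ(x-μ)² = 307/2
σ² = (307/2)/6 = 307/12

σ = √(307/12) ≈ 5.0580


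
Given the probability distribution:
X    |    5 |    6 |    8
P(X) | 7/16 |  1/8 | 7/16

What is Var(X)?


E[X] = 103/16
E[X²] = 695/16
Var(X) = E[X²] - (E[X])² = 695/16 - 10609/256 = 511/256

Var(X) = 511/256 ≈ 1.9961


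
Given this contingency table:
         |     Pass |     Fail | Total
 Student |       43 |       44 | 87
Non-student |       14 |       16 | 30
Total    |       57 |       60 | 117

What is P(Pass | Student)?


P(Pass | Student) = 43/(43+44) = 43/87

P(Pass|Student) = 43/87 ≈ 49.43%


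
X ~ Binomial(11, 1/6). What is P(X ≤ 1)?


P(X ≤ 1) = Σ P(X=i) for i=0..1
P(X=0) = 48828125/362797056
P(X=1) = 107421875/362797056
Sum = 9765625/22674816

P(X ≤ 1) = 9765625/22674816 ≈ 43.07%


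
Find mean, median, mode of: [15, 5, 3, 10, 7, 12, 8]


Sorted: [3, 5, 7, 8, 10, 12, 15]
Mean = 60/7
Median = 8
Freq: {15: 1, 5: 1, 3: 1, 10: 1, 7: 1, 12: 1, 8: 1}
Mode: No mode

Mean=60/7, Median=8, Mode=No mode


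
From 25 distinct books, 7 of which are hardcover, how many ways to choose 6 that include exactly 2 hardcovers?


Choose 2 of the 7 hardcovers and 4 of the other 18 books:
C(7,2)×C(18,4) = 21×3060 = 64260

64260


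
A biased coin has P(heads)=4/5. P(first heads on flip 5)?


Geometric: P(X=5) = (1-p)^(k-1)×p = (1/5)^4×4/5 = 4/3125

P(X=5) = 4/3125 ≈ 0.13%


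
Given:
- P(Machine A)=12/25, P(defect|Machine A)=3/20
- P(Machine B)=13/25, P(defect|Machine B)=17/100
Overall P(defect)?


P(B) = Σ P(B|Aᵢ)×P(Aᵢ)
  3/20×12/25 = 9/125
  17/100×13/25 = 221/2500
Sum = 401/2500

P(defect) = 401/2500 ≈ 16.04%


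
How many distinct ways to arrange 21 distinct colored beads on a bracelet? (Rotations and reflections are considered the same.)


Free circular arrangements: rotations and reflections both identified.
(n-1)!/2 = 20!/2 = 2432902008176640000/2 = 1216451004088320000

1216451004088320000


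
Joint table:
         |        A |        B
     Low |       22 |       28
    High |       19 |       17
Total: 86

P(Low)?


P(Low) = (22+28)/86 = 50/86 = 25/43

P(Low) = 25/43 ≈ 58.14%


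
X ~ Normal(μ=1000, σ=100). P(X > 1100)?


z = (1100-1000)/100 = 1.0
P(X > 1100) = 1 - P(Z ≤ 1.0) = 1 - 0.8413 = 0.1587

P(X > 1100) ≈ 0.1587


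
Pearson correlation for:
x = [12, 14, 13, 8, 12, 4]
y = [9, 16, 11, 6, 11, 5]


n=6, Σx=63, Σy=58, Σxy=675, Σx²=733, Σy²=640
r = (6×675 - 63×58)/√((6×733 - 63²)(6×640 - 58²))
= 396/√(429×476) = 396/√204204 ≈ 396/451.8894 ≈ 0.8763

r ≈ 0.8763


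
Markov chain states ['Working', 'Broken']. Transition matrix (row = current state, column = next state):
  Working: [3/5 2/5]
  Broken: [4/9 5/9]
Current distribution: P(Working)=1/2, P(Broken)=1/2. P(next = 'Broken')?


P(next=Broken) = Σᵢ P(now=i)×P(i→Broken)
= 1/2×2/5 + 1/2×5/9
= 1/5 + 5/18 = 43/90

P = 43/90 ≈ 0.4778


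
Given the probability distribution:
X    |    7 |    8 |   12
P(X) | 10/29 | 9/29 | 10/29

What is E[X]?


E[X] = Σ x·P(X=x)
= (7)×(10/29) + (8)×(9/29) + (12)×(10/29)
= 262/29

E[X] = 262/29


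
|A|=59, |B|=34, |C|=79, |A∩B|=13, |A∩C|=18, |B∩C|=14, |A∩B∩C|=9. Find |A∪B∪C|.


|A∪B∪C| = 59+34+79-13-18-14+9 = 136

|A∪B∪C| = 136


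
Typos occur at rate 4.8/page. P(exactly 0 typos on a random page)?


Poisson(λ=4.8): P(X=0) = e^(-λ)×λ^k/k!
= e^(-4.8) × 4.8^0 / 0!
≈ 0.008229747049 × 1 / 1 ≈ 0.008230

P(X=0) ≈ 0.008230 ≈ 0.82%


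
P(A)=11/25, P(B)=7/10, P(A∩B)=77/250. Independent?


P(A)×P(B) = 77/250
P(A∩B) = 77/250
Equal ✓ → Independent

Yes, independent


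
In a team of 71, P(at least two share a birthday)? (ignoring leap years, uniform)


P(all different) = Π(365-i)/365 for i=0..70
= 0.000679
P(match) = 1 - 0.000679 = 0.999321

P ≈ 0.9993 ≈ 99.93%


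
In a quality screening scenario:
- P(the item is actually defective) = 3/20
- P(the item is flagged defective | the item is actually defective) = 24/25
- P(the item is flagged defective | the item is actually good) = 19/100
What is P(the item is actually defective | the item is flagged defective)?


Using Bayes' theorem:
P(A|B) = P(B|A)·P(A) / P(B)

P(the item is flagged defective) = 24/25 × 3/20 + 19/100 × 17/20
= 18/125 + 323/2000 = 611/2000

P(the item is actually defective|the item is flagged defective) = (18/125) / (611/2000) = 288/611

P(the item is actually defective|the item is flagged defective) = 288/611 ≈ 47.14%


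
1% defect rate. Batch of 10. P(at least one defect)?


P(all good) = (99/100)^10 = 90438207500880449001/100000000000000000000
P(≥1 defect) = 9561792499119550999/100000000000000000000

P = 9561792499119550999/100000000000000000000 ≈ 9.56%


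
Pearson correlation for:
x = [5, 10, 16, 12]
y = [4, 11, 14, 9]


n=4, Σx=43, Σy=38, Σxy=462, Σx²=525, Σy²=414
r = (4×462 - 43×38)/√((4×525 - 43²)(4×414 - 38²))
= 214/√(251×212) = 214/√53212 ≈ 214/230.6773 ≈ 0.9277

r ≈ 0.9277


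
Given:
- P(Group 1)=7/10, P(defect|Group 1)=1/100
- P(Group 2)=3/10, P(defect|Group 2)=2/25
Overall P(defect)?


P(B) = Σ P(B|Aᵢ)×P(Aᵢ)
  1/100×7/10 = 7/1000
  2/25×3/10 = 3/125
Sum = 31/1000

P(defect) = 31/1000 ≈ 3.10%


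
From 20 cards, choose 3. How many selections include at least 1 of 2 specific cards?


Complement: C(20,3) - C(18,3) = 1140 - 816 = 324

324


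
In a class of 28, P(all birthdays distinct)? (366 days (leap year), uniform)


P(all different) = Π(366-i)/366 for i=0..27
= (366/366)×(365/366)×...×(339/366)
= 0.346570

P ≈ 0.3466 ≈ 34.66%


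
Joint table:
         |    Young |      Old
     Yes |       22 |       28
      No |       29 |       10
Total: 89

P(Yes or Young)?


P(Yes∨Young) = P(Yes) + P(Young) - P(Yes∧Young)
= (50 + 51 - 22)/89 = 79/89

P = 79/89 ≈ 88.76%


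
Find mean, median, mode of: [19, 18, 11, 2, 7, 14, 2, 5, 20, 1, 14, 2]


Sorted: [1, 2, 2, 2, 5, 7, 11, 14, 14, 18, 19, 20]
Mean = 115/12
Median = 9
Freq: {19: 1, 18: 1, 11: 1, 2: 3, 7: 1, 14: 2, 5: 1, 20: 1, 1: 1}
Mode: [2]

Mean=115/12, Median=9, Mode=2


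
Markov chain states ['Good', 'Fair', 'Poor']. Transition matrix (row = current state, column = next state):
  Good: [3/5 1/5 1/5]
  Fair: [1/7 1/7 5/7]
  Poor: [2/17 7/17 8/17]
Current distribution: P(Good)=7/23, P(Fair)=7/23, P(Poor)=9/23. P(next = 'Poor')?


P(next=Poor) = Σᵢ P(now=i)×P(i→Poor)
= 7/23×1/5 + 7/23×5/7 + 9/23×8/17
= 7/115 + 5/23 + 72/391 = 904/1955

P = 904/1955 ≈ 0.4624


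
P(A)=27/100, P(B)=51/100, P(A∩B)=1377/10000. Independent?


P(A)×P(B) = 1377/10000
P(A∩B) = 1377/10000
Equal ✓ → Independent

Yes, independent


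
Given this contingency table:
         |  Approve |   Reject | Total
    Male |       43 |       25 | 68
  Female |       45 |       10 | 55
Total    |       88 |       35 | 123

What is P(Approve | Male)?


P(Approve | Male) = 43/(43+25) = 43/68

P(Approve|Male) = 43/68 ≈ 63.24%


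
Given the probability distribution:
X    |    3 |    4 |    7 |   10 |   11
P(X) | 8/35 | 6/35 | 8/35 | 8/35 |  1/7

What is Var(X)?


E[X] = 239/35
E[X²] = 393/7
Var(X) = E[X²] - (E[X])² = 393/7 - 57121/1225 = 11654/1225

Var(X) = 11654/1225 ≈ 9.5135


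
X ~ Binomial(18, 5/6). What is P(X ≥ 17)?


P(X ≥ 17) = Σ P(X=i) for i=17..18
P(X=17) = 762939453125/5642219814912
P(X=18) = 3814697265625/101559956668416
Sum = 17547607421875/101559956668416

P(X ≥ 17) = 17547607421875/101559956668416 ≈ 17.28%


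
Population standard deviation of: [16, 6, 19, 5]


Mean = 46/4 = 23/2
  (16-23/2)²=81/4
  (6-23/2)²=121/4
  (19-23/2)²=225/4
  (5-23/2)²=169/4
Σ(x-μ)² = 149
σ² = 149/4

σ = √(149/4) ≈ 6.1033


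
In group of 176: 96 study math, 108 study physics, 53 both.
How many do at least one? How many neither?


|A∪B| = 96+108-53 = 151
Neither = 176-151 = 25

At least one: 151; Neither: 25


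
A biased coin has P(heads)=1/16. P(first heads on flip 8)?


Geometric: P(X=8) = (1-p)^(k-1)×p = (15/16)^7×1/16 = 170859375/4294967296

P(X=8) = 170859375/4294967296 ≈ 3.98%


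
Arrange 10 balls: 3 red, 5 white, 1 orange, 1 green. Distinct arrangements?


10!/(3!×5!×1!×1!) = 5040

5040


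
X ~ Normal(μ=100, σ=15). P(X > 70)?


z = (70-100)/15 = -2.0
P(X > 70) = 1 - P(Z ≤ -2.0) = 1 - 0.0228 = 0.9772

P(X > 70) ≈ 0.9772


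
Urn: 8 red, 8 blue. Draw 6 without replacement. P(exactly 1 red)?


Hypergeometric: C(8,1)×C(8,5)/C(16,6)
= 8×56/8008 = 8/143

P(X=1) = 8/143 ≈ 5.59%


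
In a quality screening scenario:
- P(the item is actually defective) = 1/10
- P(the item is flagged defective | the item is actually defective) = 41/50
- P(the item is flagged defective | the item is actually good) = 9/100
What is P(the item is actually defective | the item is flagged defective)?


Using Bayes' theorem:
P(A|B) = P(B|A)·P(A) / P(B)

P(the item is flagged defective) = 41/50 × 1/10 + 9/100 × 9/10
= 41/500 + 81/1000 = 163/1000

P(the item is actually defective|the item is flagged defective) = (41/500) / (163/1000) = 82/163

P(the item is actually defective|the item is flagged defective) = 82/163 ≈ 50.31%


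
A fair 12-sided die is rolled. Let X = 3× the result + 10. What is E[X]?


E[die] = (1+12)/2 = 13/2
E[X] = 3×13/2 + 10 = 59/2

E[X] = 59/2


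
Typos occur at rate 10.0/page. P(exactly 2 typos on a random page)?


Poisson(λ=10.0): P(X=2) = e^(-λ)×λ^k/k!
= e^(-10.0) × 10.0^2 / 2!
≈ 4.539992976e-05 × 100 / 2 ≈ 0.002270

P(X=2) ≈ 0.002270 ≈ 0.23%


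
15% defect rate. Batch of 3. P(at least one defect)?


P(all good) = (17/20)^3 = 4913/8000
P(≥1 defect) = 3087/8000

P = 3087/8000 ≈ 38.59%


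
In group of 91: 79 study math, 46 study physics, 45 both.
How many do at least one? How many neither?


|A∪B| = 79+46-45 = 80
Neither = 91-80 = 11

At least one: 80; Neither: 11


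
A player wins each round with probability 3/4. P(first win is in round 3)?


Geometric: P(X=3) = (1-p)^(k-1)×p = (1/4)^2×3/4 = 3/64

P(X=3) = 3/64 ≈ 4.69%


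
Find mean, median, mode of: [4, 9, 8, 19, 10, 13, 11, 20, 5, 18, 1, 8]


Sorted: [1, 4, 5, 8, 8, 9, 10, 11, 13, 18, 19, 20]
Mean = 126/12 = 21/2
Median = 19/2
Freq: {4: 1, 9: 1, 8: 2, 19: 1, 10: 1, 13: 1, 11: 1, 20: 1, 5: 1, 18: 1, 1: 1}
Mode: [8]

Mean=21/2, Median=19/2, Mode=8


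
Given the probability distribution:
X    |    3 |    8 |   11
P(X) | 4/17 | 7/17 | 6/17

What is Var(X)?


E[X] = 134/17
E[X²] = 1210/17
Var(X) = E[X²] - (E[X])² = 1210/17 - 17956/289 = 2614/289

Var(X) = 2614/289 ≈ 9.0450


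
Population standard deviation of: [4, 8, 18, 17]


Mean = 47/4
  (4-47/4)²=961/16
  (8-47/4)²=225/16
  (18-47/4)²=625/16
  (17-47/4)²=441/16
Σ(x-μ)² = 563/4
σ² = (563/4)/4 = 563/16

σ = √(563/16) ≈ 5.9319


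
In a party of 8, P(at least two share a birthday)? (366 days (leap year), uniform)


P(all different) = Π(366-i)/366 for i=0..7
= 0.925861
P(match) = 1 - 0.925861 = 0.074139

P ≈ 0.0741 ≈ 7.41%


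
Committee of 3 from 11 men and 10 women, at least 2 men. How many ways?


Count by #men:
  2M,1W: C(11,2)×C(10,1)=550
  3M,0W: C(11,3)×C(10,0)=165
Total = 715

715


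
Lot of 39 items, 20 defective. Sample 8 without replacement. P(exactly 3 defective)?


Hypergeometric: C(20,3)×C(19,5)/C(39,8)
= 1140×11628/61523748 = 1140/5291

P(X=3) = 1140/5291 ≈ 21.55%


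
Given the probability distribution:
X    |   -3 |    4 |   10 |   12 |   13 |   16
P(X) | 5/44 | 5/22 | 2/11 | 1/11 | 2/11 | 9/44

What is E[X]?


E[X] = Σ x·P(X=x)
= (-3)×(5/44) + (4)×(5/22) + (10)×(2/11) + (12)×(1/11) + (13)×(2/11) + (16)×(9/44)
= 401/44

E[X] = 401/44


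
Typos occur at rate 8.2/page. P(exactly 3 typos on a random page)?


Poisson(λ=8.2): P(X=3) = e^(-λ)×λ^k/k!
= e^(-8.2) × 8.2^3 / 3!
≈ 0.00027465357 × 551.368 / 6 ≈ 0.025239

P(X=3) ≈ 0.025239 ≈ 2.52%


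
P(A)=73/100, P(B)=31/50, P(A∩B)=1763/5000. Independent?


P(A)×P(B) = 2263/5000
P(A∩B) = 1763/5000
Not equal → NOT independent

No, not independent


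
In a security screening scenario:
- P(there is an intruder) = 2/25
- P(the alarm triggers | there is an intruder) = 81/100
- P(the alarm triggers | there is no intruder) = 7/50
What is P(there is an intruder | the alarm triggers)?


Using Bayes' theorem:
P(A|B) = P(B|A)·P(A) / P(B)

P(the alarm triggers) = 81/100 × 2/25 + 7/50 × 23/25
= 81/1250 + 161/1250 = 121/625

P(there is an intruder|the alarm triggers) = (81/1250) / (121/625) = 81/242

P(there is an intruder|the alarm triggers) = 81/242 ≈ 33.47%


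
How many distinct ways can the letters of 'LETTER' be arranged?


Letters: 6, freq: {'L': 1, 'E': 2, 'T': 2, 'R': 1}
6!/(1!×2!×2!×1!) = 720/4 = 180

180


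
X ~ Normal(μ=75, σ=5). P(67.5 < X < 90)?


z₁=(67.5-75)/5=-1.5, z₂=(90-75)/5=3.0
P = Φ(3.0) - Φ(-1.5) = 0.998650 - 0.066807 = 0.931843 ≈ 0.9318

P(67.5 < X < 90) ≈ 0.9318


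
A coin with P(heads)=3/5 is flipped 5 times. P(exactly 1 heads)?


Binomial: P(X=1) = C(5,1)×p^1×(1-p)^4
= 5 × 3/5 × 16/625 = 48/625

P(X=1) = 48/625 ≈ 7.68%


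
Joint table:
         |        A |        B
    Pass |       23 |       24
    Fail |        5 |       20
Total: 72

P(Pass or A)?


P(Pass∨A) = P(Pass) + P(A) - P(Pass∧A)
= (47 + 28 - 23)/72 = 52/72 = 13/18

P = 13/18 ≈ 72.22%


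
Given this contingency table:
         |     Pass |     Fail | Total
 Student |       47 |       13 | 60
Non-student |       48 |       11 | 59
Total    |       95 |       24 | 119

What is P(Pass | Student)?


P(Pass | Student) = 47/(47+13) = 47/60

P(Pass|Student) = 47/60 ≈ 78.33%


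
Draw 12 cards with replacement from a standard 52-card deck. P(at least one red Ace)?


P(not a red Ace) = 50/52 = 25/26
P(none in 12 draws) = (25/26)^12 = 59604644775390625/95428956661682176
P(≥1 red Ace) = 1 - 59604644775390625/95428956661682176 = 35824311886291551/95428956661682176

P = 35824311886291551/95428956661682176 ≈ 37.54%


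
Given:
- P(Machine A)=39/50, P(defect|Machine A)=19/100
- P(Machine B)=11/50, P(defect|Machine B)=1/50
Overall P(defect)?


P(B) = Σ P(B|Aᵢ)×P(Aᵢ)
  19/100×39/50 = 741/5000
  1/50×11/50 = 11/2500
Sum = 763/5000

P(defect) = 763/5000 ≈ 15.26%


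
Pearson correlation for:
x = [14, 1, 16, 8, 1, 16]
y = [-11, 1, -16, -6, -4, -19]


n=6, Σx=56, Σy=-55, Σxy=-765, Σx²=774, Σy²=791
r = (6×(-765) - 56×(-55))/√((6×774 - 56²)(6×791 - (-55)²))
= -1510/√(1508×1721) = -1510/√2595268 ≈ -1510/1610.9836 ≈ -0.9373

r ≈ -0.9373


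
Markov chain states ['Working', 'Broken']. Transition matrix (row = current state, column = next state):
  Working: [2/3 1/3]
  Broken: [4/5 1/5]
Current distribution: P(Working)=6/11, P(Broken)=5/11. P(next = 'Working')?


P(next=Working) = Σᵢ P(now=i)×P(i→Working)
= 6/11×2/3 + 5/11×4/5
= 4/11 + 4/11 = 8/11

P = 8/11 ≈ 0.7273


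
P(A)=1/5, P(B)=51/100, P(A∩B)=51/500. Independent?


P(A)×P(B) = 51/500
P(A∩B) = 51/500
Equal ✓ → Independent

Yes, independent


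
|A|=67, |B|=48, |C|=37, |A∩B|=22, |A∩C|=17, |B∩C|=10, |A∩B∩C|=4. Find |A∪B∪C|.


|A∪B∪C| = 67+48+37-22-17-10+4 = 107

|A∪B∪C| = 107


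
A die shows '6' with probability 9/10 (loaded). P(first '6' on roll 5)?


Geometric: P(X=5) = (1-p)^(k-1)×p = (1/10)^4×9/10 = 9/100000

P(X=5) = 9/100000 ≈ 0.01%


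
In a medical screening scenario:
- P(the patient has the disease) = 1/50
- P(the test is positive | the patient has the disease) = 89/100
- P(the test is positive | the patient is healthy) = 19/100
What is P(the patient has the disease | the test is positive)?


Using Bayes' theorem:
P(A|B) = P(B|A)·P(A) / P(B)

P(the test is positive) = 89/100 × 1/50 + 19/100 × 49/50
= 89/5000 + 931/5000 = 51/250

P(the patient has the disease|the test is positive) = (89/5000) / (51/250) = 89/1020

P(the patient has the disease|the test is positive) = 89/1020 ≈ 8.73%


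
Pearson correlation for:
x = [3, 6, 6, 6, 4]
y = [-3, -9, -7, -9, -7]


n=5, Σx=25, Σy=-35, Σxy=-187, Σx²=133, Σy²=269
r = (5×(-187) - 25×(-35))/√((5×133 - 25²)(5×269 - (-35)²))
= -60/√(40×120) = -60/√4800 ≈ -60/69.2820 ≈ -0.8660

r ≈ -0.8660


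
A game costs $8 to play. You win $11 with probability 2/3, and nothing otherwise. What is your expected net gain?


E[gain] = (11-8)×2/3 + (-8)×1/3
= 2 - 8/3 = -2/3

Expected net gain = $-2/3 ≈ $-0.67


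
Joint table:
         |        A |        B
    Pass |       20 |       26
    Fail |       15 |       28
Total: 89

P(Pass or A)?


P(Pass∨A) = P(Pass) + P(A) - P(Pass∧A)
= (46 + 35 - 20)/89 = 61/89

P = 61/89 ≈ 68.54%


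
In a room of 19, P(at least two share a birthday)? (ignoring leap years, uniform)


P(all different) = Π(365-i)/365 for i=0..18
= 0.620881
P(match) = 1 - 0.620881 = 0.379119

P ≈ 0.3791 ≈ 37.91%


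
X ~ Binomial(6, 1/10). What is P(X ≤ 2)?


P(X ≤ 2) = Σ P(X=i) for i=0..2
P(X=0) = 531441/1000000
P(X=1) = 177147/500000
P(X=2) = 19683/200000
Sum = 19683/20000

P(X ≤ 2) = 19683/20000 ≈ 98.41%


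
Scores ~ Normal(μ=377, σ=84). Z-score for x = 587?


z = (x - μ)/σ = (587 - 377)/84 = 2.5

z = 2.5


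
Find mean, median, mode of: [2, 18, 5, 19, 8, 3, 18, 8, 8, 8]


Sorted: [2, 3, 5, 8, 8, 8, 8, 18, 18, 19]
Mean = 97/10
Median = 8
Freq: {2: 1, 18: 2, 5: 1, 19: 1, 8: 4, 3: 1}
Mode: [8]

Mean=97/10, Median=8, Mode=8


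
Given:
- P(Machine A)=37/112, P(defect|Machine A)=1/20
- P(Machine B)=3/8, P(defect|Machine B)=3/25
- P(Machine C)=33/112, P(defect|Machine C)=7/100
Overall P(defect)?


P(B) = Σ P(B|Aᵢ)×P(Aᵢ)
  1/20×37/112 = 37/2240
  3/25×3/8 = 9/200
  7/100×33/112 = 33/1600
Sum = 23/280

P(defect) = 23/280 ≈ 8.21%


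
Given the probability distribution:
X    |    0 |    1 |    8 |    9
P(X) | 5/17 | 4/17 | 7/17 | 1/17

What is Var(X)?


E[X] = 69/17
E[X²] = 533/17
Var(X) = E[X²] - (E[X])² = 533/17 - 4761/289 = 4300/289

Var(X) = 4300/289 ≈ 14.8789


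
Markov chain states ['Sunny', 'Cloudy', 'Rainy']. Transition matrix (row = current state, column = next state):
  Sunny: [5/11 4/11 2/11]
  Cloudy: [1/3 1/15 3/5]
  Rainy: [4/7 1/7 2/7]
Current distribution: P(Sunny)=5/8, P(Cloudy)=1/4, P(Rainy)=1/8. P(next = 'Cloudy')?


P(next=Cloudy) = Σᵢ P(now=i)×P(i→Cloudy)
= 5/8×4/11 + 1/4×1/15 + 1/8×1/7
= 5/22 + 1/60 + 1/56 = 2419/9240

P = 2419/9240 ≈ 0.2618


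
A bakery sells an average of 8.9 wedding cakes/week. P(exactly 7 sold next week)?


Poisson(λ=8.9): P(X=7) = e^(-λ)×λ^k/k!
= e^(-8.9) × 8.9^7 / 7!
≈ 0.0001363889265 × 4423133.48955 / 5040 ≈ 0.119696

P(X=7) ≈ 0.119696 ≈ 11.97%


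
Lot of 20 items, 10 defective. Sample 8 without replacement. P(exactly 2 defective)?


Hypergeometric: C(10,2)×C(10,6)/C(20,8)
= 45×210/125970 = 315/4199

P(X=2) = 315/4199 ≈ 7.50%


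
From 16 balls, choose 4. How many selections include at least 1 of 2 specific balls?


Complement: C(16,4) - C(14,4) = 1820 - 1001 = 819

819


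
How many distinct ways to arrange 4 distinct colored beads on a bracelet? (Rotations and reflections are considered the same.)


Free circular arrangements: rotations and reflections both identified.
(n-1)!/2 = 3!/2 = 6/2 = 3

3


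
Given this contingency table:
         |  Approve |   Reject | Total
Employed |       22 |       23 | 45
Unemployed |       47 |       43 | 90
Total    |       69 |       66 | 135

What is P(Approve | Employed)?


P(Approve | Employed) = 22/(22+23) = 22/45

P(Approve|Employed) = 22/45 ≈ 48.89%


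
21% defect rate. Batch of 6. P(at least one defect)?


P(all good) = (79/100)^6 = 243087455521/1000000000000
P(≥1 defect) = 756912544479/1000000000000

P = 756912544479/1000000000000 ≈ 75.69%


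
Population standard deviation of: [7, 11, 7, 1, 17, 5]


Mean = 48/6 = 8
  (7-8)²=1
  (11-8)²=9
  (7-8)²=1
  (1-8)²=49
  (17-8)²=81
  (5-8)²=9
Σ(x-μ)² = 150
σ² = 150/6 = 25

σ = √(25) ≈ 5.0000


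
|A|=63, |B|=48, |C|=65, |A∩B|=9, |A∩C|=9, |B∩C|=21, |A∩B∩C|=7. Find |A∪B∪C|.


|A∪B∪C| = 63+48+65-9-9-21+7 = 144

|A∪B∪C| = 144


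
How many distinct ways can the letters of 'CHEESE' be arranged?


Letters: 6, freq: {'C': 1, 'H': 1, 'E': 3, 'S': 1}
6!/(1!×1!×3!×1!) = 720/6 = 120

120


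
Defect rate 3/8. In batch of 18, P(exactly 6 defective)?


Binomial: P(X=6) = C(18,6)×p^6×(1-p)^12
= 18564 × 729/262144 × 244140625/68719476736 = 825998291015625/4503599627370496

P(X=6) = 825998291015625/4503599627370496 ≈ 18.34%


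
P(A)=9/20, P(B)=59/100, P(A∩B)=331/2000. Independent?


P(A)×P(B) = 531/2000
P(A∩B) = 331/2000
Not equal → NOT independent

No, not independent


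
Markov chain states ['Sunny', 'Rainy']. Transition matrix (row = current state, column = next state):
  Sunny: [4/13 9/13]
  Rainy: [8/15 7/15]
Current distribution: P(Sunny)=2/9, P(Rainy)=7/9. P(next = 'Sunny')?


P(next=Sunny) = Σᵢ P(now=i)×P(i→Sunny)
= 2/9×4/13 + 7/9×8/15
= 8/117 + 56/135 = 848/1755

P = 848/1755 ≈ 0.4832


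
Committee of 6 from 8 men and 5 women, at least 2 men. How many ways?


Count by #men:
  2M,4W: C(8,2)×C(5,4)=140
  3M,3W: C(8,3)×C(5,3)=560
  4M,2W: C(8,4)×C(5,2)=700
  5M,1W: C(8,5)×C(5,1)=280
  6M,0W: C(8,6)×C(5,0)=28
Total = 1708

1708


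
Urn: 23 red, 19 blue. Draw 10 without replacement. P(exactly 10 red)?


Hypergeometric: C(23,10)×C(19,0)/C(42,10)
= 1144066×1/1471442973 = 46/59163

P(X=10) = 46/59163 ≈ 0.08%


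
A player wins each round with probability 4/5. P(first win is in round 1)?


Geometric: P(X=1) = (1-p)^(k-1)×p = (1/5)^0×4/5 = 4/5

P(X=1) = 4/5 ≈ 80.00%


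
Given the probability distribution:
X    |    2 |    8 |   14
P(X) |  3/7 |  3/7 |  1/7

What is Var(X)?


E[X] = 44/7
E[X²] = 400/7
Var(X) = E[X²] - (E[X])² = 400/7 - 1936/49 = 864/49

Var(X) = 864/49 ≈ 17.6327


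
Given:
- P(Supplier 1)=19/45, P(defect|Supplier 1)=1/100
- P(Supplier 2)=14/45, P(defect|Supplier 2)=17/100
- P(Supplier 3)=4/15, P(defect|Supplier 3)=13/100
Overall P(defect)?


P(B) = Σ P(B|Aᵢ)×P(Aᵢ)
  1/100×19/45 = 19/4500
  17/100×14/45 = 119/2250
  13/100×4/15 = 13/375
Sum = 413/4500

P(defect) = 413/4500 ≈ 9.18%


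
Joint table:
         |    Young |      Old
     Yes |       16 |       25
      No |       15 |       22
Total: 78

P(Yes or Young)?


P(Yes∨Young) = P(Yes) + P(Young) - P(Yes∧Young)
= (41 + 31 - 16)/78 = 56/78 = 28/39

P = 28/39 ≈ 71.79%


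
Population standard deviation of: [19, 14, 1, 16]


Mean = 50/4 = 25/2
  (19-25/2)²=169/4
  (14-25/2)²=9/4
  (1-25/2)²=529/4
  (16-25/2)²=49/4
Σ(x-μ)² = 189
σ² = 189/4

σ = √(189/4) ≈ 6.8739


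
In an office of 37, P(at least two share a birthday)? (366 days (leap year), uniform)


P(all different) = Π(366-i)/366 for i=0..36
= 0.152077
P(match) = 1 - 0.152077 = 0.847923

P ≈ 0.8479 ≈ 84.79%


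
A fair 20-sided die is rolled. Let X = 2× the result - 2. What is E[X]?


E[die] = (1+20)/2 = 21/2
E[X] = 2×21/2 - 2 = 19

E[X] = 19


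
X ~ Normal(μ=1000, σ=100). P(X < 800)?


z = (800-1000)/100 = -2.0
P(Z < -2.0) = 0.0228

P(X < 800) ≈ 0.0228


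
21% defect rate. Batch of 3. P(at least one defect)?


P(all good) = (79/100)^3 = 493039/1000000
P(≥1 defect) = 506961/1000000

P = 506961/1000000 ≈ 50.70%


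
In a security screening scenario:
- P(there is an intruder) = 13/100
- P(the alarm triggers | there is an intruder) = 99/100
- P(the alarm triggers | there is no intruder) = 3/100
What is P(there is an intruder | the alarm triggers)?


Using Bayes' theorem:
P(A|B) = P(B|A)·P(A) / P(B)

P(the alarm triggers) = 99/100 × 13/100 + 3/100 × 87/100
= 1287/10000 + 261/10000 = 387/2500

P(there is an intruder|the alarm triggers) = (1287/10000) / (387/2500) = 143/172

P(there is an intruder|the alarm triggers) = 143/172 ≈ 83.14%


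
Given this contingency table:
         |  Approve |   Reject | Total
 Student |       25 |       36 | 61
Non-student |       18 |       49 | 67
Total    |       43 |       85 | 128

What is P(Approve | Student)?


P(Approve | Student) = 25/(25+36) = 25/61

P(Approve|Student) = 25/61 ≈ 40.98%


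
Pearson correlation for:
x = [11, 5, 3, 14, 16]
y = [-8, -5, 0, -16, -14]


n=5, Σx=49, Σy=-43, Σxy=-561, Σx²=607, Σy²=541
r = (5×(-561) - 49×(-43))/√((5×607 - 49²)(5×541 - (-43)²))
= -698/√(634×856) = -698/√542704 ≈ -698/736.6845 ≈ -0.9475

r ≈ -0.9475


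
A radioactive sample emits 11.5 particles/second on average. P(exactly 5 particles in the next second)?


Poisson(λ=11.5): P(X=5) = e^(-λ)×λ^k/k!
= e^(-11.5) × 11.5^5 / 5!
≈ 1.01300936e-05 × 201135.71875 / 120 ≈ 0.016979

P(X=5) ≈ 0.016979 ≈ 1.70%


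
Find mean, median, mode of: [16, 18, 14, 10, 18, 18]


Sorted: [10, 14, 16, 18, 18, 18]
Mean = 94/6 = 47/3
Median = 17
Freq: {16: 1, 18: 3, 14: 1, 10: 1}
Mode: [18]

Mean=47/3, Median=17, Mode=18


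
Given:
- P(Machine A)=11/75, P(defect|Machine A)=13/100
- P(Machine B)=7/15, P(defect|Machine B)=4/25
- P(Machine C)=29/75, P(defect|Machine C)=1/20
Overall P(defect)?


P(B) = Σ P(B|Aᵢ)×P(Aᵢ)
  13/100×11/75 = 143/7500
  4/25×7/15 = 28/375
  1/20×29/75 = 29/1500
Sum = 212/1875

P(defect) = 212/1875 ≈ 11.31%


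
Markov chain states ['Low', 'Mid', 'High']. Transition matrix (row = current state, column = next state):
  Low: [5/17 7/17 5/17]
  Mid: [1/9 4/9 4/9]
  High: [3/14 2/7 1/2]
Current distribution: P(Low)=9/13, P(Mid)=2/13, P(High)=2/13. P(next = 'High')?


P(next=High) = Σᵢ P(now=i)×P(i→High)
= 9/13×5/17 + 2/13×4/9 + 2/13×1/2
= 45/221 + 8/117 + 1/13 = 694/1989

P = 694/1989 ≈ 0.3489


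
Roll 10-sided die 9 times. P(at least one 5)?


P(no 5)^9 = (9/10)^9 = 387420489/1000000000
P(≥1) = 1 - 387420489/1000000000 = 612579511/1000000000

P = 612579511/1000000000 ≈ 61.26%


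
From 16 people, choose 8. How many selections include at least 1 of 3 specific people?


Complement: C(16,8) - C(13,8) = 12870 - 1287 = 11583

11583


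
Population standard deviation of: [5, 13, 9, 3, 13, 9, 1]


Mean = 53/7
  (5-53/7)²=324/49
  (13-53/7)²=1444/49
  (9-53/7)²=100/49
  (3-53/7)²=1024/49
  (13-53/7)²=1444/49
  (9-53/7)²=100/49
  (1-53/7)²=2116/49
Σ(x-μ)² = 936/7
σ² = (936/7)/7 = 936/49

σ = √(936/49) ≈ 4.3706


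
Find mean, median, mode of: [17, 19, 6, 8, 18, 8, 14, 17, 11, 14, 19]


Sorted: [6, 8, 8, 11, 14, 14, 17, 17, 18, 19, 19]
Mean = 151/11
Median = 14
Freq: {17: 2, 19: 2, 6: 1, 8: 2, 18: 1, 14: 2, 11: 1}
Mode: [8, 14, 17, 19]

Mean=151/11, Median=14, Mode=[8, 14, 17, 19]


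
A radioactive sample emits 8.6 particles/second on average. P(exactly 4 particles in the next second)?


Poisson(λ=8.6): P(X=4) = e^(-λ)×λ^k/k!
= e^(-8.6) × 8.6^4 / 4!
≈ 0.0001841057937 × 5470.0816 / 24 ≈ 0.041961

P(X=4) ≈ 0.041961 ≈ 4.20%


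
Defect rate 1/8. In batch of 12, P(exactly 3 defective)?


Binomial: P(X=3) = C(12,3)×p^3×(1-p)^9
= 220 × 1/512 × 40353607/134217728 = 2219448385/17179869184

P(X=3) = 2219448385/17179869184 ≈ 12.92%


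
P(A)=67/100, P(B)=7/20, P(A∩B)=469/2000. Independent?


P(A)×P(B) = 469/2000
P(A∩B) = 469/2000
Equal ✓ → Independent

Yes, independent


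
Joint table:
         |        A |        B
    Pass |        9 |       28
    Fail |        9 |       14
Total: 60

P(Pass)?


P(Pass) = (9+28)/60 = 37/60

P(Pass) = 37/60 ≈ 61.67%
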